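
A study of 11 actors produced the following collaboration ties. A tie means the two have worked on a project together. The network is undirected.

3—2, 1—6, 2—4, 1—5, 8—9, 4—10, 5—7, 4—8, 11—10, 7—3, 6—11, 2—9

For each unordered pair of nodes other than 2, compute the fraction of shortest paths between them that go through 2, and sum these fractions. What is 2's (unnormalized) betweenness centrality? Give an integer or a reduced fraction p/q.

Pairs whose geodesics pass through 2 — 3–9: 1; 3–8: 2/2; 3–4: 1; 3–10: 1; 3–11: 1; 9–4: 1/2; 9–10: 1/2; 9–11: 1/2; 9–6: 1/2; 9–1: 1; 9–5: 1; 9–7: 1; 8–5: 2/2; 8–7: 2/2 … (+3 more pairs).
All other pairs contribute 0.
Summing the contributions gives betweenness(2) = 15.

15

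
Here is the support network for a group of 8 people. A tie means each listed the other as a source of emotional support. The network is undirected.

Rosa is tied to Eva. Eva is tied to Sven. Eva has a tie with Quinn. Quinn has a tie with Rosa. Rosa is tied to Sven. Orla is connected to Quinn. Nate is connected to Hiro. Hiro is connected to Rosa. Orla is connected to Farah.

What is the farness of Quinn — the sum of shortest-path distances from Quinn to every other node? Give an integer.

12

Distances from Quinn: Eva:1, Farah:2, Hiro:2, Nate:3, Orla:1, Rosa:1, Sven:2.
Sum = 1 + 2 + 2 + 3 + 1 + 1 + 2 = 12.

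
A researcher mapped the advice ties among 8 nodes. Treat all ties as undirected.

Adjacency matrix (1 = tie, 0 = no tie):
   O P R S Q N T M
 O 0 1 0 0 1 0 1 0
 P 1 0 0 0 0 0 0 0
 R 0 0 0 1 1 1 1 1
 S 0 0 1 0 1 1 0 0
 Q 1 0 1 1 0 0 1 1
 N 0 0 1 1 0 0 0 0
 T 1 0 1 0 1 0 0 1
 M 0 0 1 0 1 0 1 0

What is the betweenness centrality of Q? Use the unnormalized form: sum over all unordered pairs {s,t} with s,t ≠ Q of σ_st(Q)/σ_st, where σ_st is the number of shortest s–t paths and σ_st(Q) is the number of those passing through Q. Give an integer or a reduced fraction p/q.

Pairs whose geodesics pass through Q — O–R: 1/2; O–S: 1; O–N: 2/3; O–M: 1/2; P–R: 1/2; P–S: 1; P–N: 2/3; P–M: 1/2; S–T: 1/2; S–M: 1/2.
All other pairs contribute 0.
Summing the contributions gives betweenness(Q) = 19/3.

19/3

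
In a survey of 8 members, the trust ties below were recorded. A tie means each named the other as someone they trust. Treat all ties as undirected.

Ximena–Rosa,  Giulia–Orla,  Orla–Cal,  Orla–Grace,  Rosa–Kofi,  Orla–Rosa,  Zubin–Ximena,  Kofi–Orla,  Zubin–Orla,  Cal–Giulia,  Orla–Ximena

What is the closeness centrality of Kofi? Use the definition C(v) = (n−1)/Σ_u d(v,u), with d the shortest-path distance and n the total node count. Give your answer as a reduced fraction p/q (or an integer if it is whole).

Distances from Kofi: Cal:2, Giulia:2, Grace:2, Orla:1, Rosa:1, Ximena:2, Zubin:2. Sum = 12.
n = 8, so closeness = 7/12.

7/12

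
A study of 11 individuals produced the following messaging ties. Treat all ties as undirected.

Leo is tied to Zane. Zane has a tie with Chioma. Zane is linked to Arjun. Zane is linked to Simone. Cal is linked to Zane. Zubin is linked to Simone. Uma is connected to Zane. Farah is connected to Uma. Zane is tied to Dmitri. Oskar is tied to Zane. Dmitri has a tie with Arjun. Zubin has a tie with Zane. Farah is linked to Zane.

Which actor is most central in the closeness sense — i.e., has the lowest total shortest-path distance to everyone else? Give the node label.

Farness (sum of distances to all others) for each node — Arjun:18, Cal:19, Chioma:19, Dmitri:18, Farah:18, Leo:19, Oskar:19, Simone:18, Uma:18, Zane:10, Zubin:18.
The smallest farness is 10, for Zane, so Zane has the highest closeness.

Zane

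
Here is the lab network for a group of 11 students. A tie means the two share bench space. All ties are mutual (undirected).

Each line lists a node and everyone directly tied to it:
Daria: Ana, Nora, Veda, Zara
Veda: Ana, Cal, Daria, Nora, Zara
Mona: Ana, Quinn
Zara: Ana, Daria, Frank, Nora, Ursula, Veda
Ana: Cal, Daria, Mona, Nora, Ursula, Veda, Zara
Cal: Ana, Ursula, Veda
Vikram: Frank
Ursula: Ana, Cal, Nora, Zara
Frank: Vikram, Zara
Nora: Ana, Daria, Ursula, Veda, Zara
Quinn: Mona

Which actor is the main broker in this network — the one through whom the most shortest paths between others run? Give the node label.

Unnormalized betweenness of each node: Ana:221/12, Cal:1/4, Daria:0, Frank:9, Mona:9, Nora:7/12, Quinn:0, Ursula:4/3, Veda:11/6, Vikram:0, Zara:199/12.
Ana has the largest value, 221/12, making it the main broker — the node through which the most shortest paths run.

Ana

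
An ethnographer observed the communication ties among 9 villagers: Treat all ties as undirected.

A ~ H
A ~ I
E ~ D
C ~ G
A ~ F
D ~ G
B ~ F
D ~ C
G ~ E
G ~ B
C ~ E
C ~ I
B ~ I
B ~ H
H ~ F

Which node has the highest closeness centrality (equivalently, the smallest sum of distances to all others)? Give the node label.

Farness (sum of distances to all others) for each node — A:16, B:12, C:14, D:16, E:16, F:16, G:13, H:16, I:13.
The smallest farness is 12, for B, so B has the highest closeness.

B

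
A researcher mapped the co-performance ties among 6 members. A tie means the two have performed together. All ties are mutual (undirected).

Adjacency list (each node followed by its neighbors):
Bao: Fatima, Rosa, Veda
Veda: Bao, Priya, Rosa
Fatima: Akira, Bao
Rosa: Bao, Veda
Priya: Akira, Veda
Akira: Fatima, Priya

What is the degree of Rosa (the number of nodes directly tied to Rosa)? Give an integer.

Rosa is directly tied to Bao and Veda. That is 2 neighbors, so the degree of Rosa is 2.

2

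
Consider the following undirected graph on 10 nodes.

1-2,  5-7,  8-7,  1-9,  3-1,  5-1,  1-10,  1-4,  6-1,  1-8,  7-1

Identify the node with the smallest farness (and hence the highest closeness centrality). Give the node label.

Farness (sum of distances to all others) for each node — 1:9, 2:17, 3:17, 4:17, 5:16, 6:17, 7:15, 8:16, 9:17, 10:17.
The smallest farness is 9, for 1, so 1 has the highest closeness.

1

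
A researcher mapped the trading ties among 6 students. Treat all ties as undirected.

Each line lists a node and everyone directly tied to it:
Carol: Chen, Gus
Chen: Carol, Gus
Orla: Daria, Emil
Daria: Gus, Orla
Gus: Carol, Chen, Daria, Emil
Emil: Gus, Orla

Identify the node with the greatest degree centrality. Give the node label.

Gus

Degrees — Carol:2, Chen:2, Daria:2, Emil:2, Gus:4, Orla:2.
The maximum is 4, attained only by Gus.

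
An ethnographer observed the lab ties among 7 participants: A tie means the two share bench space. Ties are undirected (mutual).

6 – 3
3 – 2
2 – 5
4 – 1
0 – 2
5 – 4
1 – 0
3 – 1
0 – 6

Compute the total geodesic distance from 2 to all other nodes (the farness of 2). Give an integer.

Distances from 2: 0:1, 1:2, 3:1, 4:2, 5:1, 6:2.
Sum = 1 + 2 + 1 + 2 + 1 + 2 = 9.

9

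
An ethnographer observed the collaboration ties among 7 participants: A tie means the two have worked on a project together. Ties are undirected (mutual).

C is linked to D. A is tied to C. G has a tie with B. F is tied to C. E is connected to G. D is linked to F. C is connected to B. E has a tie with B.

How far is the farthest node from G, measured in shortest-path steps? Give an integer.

Distances from G: A:3, B:1, C:2, D:3, E:1, F:3.
The largest is 3 (to D, A, and F), so the eccentricity of G is 3.

3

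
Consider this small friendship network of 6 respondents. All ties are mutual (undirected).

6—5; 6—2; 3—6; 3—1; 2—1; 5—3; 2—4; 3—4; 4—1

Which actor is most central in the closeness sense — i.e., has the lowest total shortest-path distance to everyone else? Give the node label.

Farness (sum of distances to all others) for each node — 1:7, 2:7, 3:6, 4:7, 5:8, 6:7.
The smallest farness is 6, for 3, so 3 has the highest closeness.

3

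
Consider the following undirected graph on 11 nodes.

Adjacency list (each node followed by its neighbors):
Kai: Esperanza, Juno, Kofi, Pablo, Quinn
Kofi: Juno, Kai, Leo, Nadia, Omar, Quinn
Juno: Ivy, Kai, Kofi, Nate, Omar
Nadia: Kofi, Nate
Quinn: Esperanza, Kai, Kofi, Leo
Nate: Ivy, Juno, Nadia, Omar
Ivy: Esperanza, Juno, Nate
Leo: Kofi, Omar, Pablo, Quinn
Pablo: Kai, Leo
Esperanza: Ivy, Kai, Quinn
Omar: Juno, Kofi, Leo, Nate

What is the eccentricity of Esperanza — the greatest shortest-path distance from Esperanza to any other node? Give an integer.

3

Distances from Esperanza: Ivy:1, Juno:2, Kai:1, Kofi:2, Leo:2, Nadia:3, Nate:2, Omar:3, Pablo:2, Quinn:1.
The largest is 3 (to Omar and Nadia), so the eccentricity of Esperanza is 3.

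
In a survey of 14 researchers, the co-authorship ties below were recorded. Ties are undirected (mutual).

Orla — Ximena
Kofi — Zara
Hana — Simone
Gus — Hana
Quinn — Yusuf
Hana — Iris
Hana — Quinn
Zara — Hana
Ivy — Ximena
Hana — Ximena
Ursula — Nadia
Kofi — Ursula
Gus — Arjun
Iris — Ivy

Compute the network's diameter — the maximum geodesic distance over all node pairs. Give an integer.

Eccentricity of each node (its greatest distance to any other): Arjun:6, Gus:5, Hana:4, Iris:5, Ivy:6, Kofi:4, Nadia:6, Orla:6, Quinn:5, Simone:5, Ursula:5, Ximena:5, Yusuf:6, Zara:3.
The maximum eccentricity is 6, realized for instance by the pair Orla–Nadia via Orla – Ximena – Hana – Zara – Kofi – Ursula – Nadia. So the diameter is 6.

6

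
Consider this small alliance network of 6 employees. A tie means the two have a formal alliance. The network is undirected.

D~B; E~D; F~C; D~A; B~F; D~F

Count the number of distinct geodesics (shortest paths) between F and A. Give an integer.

1

The shortest distance is 2, and the only length-2 path is F–D–A. So there is exactly 1 shortest path.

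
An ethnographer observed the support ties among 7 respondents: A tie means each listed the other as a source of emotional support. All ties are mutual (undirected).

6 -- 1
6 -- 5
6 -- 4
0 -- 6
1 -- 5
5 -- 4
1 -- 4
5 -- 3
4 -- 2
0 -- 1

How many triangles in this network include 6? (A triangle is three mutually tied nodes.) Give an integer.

4

6's neighbors: 0, 1, 4, and 5.
Neighbor pairs that are themselves tied: 6–0–1; 6–1–4; 6–1–5; 6–4–5. Each forms one triangle with 6, for 4 in total.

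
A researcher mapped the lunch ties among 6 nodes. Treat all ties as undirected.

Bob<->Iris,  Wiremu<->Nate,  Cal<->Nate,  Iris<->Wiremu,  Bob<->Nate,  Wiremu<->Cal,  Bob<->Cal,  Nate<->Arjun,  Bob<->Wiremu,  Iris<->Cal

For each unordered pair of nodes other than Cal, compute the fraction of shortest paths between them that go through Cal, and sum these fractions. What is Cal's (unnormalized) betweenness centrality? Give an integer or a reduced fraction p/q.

Pairs whose geodesics pass through Cal — Iris–Nate: 1/3; Iris–Arjun: 1/3.
All other pairs contribute 0.
Summing the contributions gives betweenness(Cal) = 2/3.

2/3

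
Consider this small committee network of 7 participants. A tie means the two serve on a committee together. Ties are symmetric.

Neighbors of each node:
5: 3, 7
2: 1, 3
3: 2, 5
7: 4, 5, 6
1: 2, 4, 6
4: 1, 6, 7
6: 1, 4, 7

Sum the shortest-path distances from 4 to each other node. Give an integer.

Distances from 4: 1:1, 2:2, 3:3, 5:2, 6:1, 7:1.
Sum = 1 + 2 + 3 + 2 + 1 + 1 = 10.

10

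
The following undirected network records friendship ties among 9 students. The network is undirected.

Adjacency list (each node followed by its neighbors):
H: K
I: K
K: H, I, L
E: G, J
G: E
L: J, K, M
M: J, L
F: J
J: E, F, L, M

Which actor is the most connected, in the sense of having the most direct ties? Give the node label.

J

Degrees — E:2, F:1, G:1, H:1, I:1, J:4, K:3, L:3, M:2.
The maximum is 4, attained only by J.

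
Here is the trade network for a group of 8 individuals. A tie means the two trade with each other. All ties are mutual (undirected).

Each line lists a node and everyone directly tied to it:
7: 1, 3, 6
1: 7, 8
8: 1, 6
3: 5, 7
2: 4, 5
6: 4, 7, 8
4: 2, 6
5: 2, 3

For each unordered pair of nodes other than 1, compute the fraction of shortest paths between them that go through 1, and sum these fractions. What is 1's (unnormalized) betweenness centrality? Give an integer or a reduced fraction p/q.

4/3

Pairs whose geodesics pass through 1 — 5–8: 1/3; 8–7: 1/2; 8–3: 1/2.
All other pairs contribute 0.
Summing the contributions gives betweenness(1) = 4/3.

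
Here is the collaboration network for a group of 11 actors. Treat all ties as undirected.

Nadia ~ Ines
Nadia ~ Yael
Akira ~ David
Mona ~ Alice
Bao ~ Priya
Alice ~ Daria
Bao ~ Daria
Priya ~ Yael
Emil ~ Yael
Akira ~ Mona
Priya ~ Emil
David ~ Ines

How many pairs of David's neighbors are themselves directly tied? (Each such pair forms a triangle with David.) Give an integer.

David's neighbors are Akira and Ines, but none of them are tied to each other, so no triangle contains David.

0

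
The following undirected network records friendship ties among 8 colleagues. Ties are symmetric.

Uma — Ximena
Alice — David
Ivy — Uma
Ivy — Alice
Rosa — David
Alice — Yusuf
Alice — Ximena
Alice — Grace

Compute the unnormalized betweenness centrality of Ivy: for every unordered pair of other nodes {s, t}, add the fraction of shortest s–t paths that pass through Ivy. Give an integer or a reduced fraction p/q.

Pairs whose geodesics pass through Ivy — Yusuf–Uma: 1/2; Alice–Uma: 1/2; Uma–Rosa: 1/2; Uma–Grace: 1/2; Uma–David: 1/2.
All other pairs contribute 0.
Summing the contributions gives betweenness(Ivy) = 5/2.

5/2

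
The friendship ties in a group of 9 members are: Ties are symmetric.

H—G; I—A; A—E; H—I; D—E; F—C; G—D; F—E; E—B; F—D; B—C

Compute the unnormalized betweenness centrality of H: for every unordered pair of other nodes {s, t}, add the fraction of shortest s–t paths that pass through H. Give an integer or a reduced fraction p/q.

2

Pairs whose geodesics pass through H — G–A: 1/2; G–I: 1; D–I: 1/2.
All other pairs contribute 0.
Summing the contributions gives betweenness(H) = 2.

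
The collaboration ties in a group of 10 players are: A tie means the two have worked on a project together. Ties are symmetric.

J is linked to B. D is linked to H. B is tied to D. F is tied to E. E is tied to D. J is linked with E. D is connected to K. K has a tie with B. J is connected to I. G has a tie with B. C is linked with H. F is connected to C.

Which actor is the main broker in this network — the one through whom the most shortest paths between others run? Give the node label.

Unnormalized betweenness of each node: B:12, C:1, D:13, E:10, F:3, G:0, H:4, I:0, J:10, K:0.
D has the largest value, 13, making it the main broker — the node through which the most shortest paths run.

D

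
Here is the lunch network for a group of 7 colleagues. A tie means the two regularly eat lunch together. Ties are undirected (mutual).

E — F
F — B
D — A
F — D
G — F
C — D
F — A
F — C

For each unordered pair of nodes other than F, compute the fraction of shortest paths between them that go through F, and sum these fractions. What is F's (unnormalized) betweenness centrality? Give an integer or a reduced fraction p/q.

25/2

Pairs whose geodesics pass through F — G–C: 1; G–D: 1; G–E: 1; G–A: 1; G–B: 1; C–E: 1; C–A: 1/2; C–B: 1; D–E: 1; D–B: 1; E–A: 1; E–B: 1; A–B: 1.
All other pairs contribute 0.
Summing the contributions gives betweenness(F) = 25/2.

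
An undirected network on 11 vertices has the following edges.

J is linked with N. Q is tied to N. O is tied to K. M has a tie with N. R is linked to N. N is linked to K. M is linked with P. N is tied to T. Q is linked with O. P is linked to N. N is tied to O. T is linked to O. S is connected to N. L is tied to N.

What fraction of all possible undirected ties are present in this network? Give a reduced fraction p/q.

There are 14 edges and 11 nodes, so the maximum possible is C(11,2) = 55.
Density = 14/55.

14/55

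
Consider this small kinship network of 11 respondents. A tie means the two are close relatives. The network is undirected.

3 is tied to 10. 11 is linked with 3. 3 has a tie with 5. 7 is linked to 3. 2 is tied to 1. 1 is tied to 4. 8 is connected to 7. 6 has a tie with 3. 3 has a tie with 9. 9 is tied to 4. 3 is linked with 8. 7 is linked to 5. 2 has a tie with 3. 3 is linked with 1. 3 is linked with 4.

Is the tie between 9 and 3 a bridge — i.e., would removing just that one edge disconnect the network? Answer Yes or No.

No

Even without that edge, 9 still reaches 3 via 9 – 4 – 3, so the network stays connected. Not a bridge.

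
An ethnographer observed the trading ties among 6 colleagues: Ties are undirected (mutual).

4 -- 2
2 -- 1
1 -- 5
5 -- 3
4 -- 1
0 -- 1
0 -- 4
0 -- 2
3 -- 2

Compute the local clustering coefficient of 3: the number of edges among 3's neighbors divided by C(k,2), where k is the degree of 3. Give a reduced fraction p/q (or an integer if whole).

3's neighbors: 2 and 5 (k = 2).
Possible neighbor pairs: C(2,2) = 1. Edges among them: none → e = 0.
Clustering(3) = 0/1.

0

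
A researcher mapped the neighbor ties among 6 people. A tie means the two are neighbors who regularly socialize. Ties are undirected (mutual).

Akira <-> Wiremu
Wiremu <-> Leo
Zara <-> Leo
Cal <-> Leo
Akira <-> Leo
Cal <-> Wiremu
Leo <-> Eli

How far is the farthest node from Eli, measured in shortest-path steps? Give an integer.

Distances from Eli: Akira:2, Cal:2, Leo:1, Wiremu:2, Zara:2.
The largest is 2 (to Cal, Zara, Akira, and Wiremu), so the eccentricity of Eli is 2.

2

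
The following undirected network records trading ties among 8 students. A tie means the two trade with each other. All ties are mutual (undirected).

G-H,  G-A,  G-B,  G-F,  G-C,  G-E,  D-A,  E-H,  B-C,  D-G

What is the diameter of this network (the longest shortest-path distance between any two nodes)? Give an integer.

Eccentricity of each node (its greatest distance to any other): A:2, B:2, C:2, D:2, E:2, F:2, G:1, H:2.
The maximum eccentricity is 2, realized for instance by the pair A–E via A – G – E. So the diameter is 2.

2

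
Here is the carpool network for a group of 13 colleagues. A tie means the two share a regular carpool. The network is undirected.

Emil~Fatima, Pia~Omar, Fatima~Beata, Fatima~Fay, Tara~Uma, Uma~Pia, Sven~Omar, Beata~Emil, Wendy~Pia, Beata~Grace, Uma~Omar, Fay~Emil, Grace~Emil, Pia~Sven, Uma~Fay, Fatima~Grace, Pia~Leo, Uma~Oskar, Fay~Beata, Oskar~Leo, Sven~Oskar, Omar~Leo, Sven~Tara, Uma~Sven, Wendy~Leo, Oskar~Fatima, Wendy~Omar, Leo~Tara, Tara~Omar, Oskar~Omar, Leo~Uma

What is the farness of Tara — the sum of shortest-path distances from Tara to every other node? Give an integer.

Distances from Tara: Beata:3, Emil:3, Fatima:3, Fay:2, Grace:4, Leo:1, Omar:1, Oskar:2, Pia:2, Sven:1, Uma:1, Wendy:2.
Sum = 3 + 3 + 3 + 2 + 4 + 1 + 1 + 2 + 2 + 1 + 1 + 2 = 25.

25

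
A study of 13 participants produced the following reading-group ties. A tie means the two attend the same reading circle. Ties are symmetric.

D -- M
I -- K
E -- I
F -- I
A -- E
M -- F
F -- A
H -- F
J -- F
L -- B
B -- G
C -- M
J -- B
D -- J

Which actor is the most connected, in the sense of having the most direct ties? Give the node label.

Degrees — A:2, B:3, C:1, D:2, E:2, F:5, G:1, H:1, I:3, J:3, K:1, L:1, M:3.
The maximum is 5, attained only by F.

F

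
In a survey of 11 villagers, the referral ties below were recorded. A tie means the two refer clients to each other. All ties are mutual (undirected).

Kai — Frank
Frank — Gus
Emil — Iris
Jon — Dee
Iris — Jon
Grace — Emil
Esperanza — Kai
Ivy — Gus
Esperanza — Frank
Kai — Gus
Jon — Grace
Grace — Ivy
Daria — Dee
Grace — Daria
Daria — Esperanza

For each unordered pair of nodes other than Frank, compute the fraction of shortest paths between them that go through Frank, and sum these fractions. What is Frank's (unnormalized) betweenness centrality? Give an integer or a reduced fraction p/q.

17/12

Pairs whose geodesics pass through Frank — Daria–Gus: 1/3; Dee–Gus: 1/4; Ivy–Esperanza: 1/3; Gus–Esperanza: 1/2.
All other pairs contribute 0.
Summing the contributions gives betweenness(Frank) = 17/12.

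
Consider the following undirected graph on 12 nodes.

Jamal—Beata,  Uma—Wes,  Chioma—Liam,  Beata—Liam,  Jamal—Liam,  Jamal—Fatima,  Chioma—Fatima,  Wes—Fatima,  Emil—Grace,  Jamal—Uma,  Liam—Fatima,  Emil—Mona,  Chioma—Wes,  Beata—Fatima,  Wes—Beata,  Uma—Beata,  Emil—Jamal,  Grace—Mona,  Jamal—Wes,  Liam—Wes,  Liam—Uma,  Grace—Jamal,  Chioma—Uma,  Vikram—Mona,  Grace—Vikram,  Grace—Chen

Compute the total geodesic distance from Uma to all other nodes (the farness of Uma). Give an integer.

Distances from Uma: Beata:1, Chen:3, Chioma:1, Emil:2, Fatima:2, Grace:2, Jamal:1, Liam:1, Mona:3, Vikram:3, Wes:1.
Sum = 1 + 3 + 1 + 2 + 2 + 2 + 1 + 1 + 3 + 3 + 1 = 20.

20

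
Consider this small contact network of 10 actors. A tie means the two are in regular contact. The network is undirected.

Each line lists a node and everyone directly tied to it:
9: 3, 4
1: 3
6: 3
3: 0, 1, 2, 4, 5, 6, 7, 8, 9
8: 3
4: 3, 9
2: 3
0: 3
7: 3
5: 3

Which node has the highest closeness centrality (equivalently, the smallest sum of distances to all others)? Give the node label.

3

Farness (sum of distances to all others) for each node — 0:17, 1:17, 2:17, 3:9, 4:16, 5:17, 6:17, 7:17, 8:17, 9:16.
The smallest farness is 9, for 3, so 3 has the highest closeness.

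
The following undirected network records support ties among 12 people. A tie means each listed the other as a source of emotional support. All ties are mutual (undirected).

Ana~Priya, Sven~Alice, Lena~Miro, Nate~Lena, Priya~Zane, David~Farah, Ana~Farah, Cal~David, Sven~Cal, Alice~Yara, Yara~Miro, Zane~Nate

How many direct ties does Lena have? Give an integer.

Lena is directly tied to Miro and Nate. That is 2 neighbors, so the degree of Lena is 2.

2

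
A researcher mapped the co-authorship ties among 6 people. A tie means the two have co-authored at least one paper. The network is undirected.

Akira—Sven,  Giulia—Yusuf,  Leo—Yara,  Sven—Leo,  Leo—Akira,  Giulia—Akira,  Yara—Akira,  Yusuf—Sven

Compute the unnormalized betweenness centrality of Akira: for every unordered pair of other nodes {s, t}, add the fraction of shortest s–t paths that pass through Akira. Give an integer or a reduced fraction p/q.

Pairs whose geodesics pass through Akira — Giulia–Yara: 1; Giulia–Leo: 1; Giulia–Sven: 1/2; Yara–Sven: 1/2; Yara–Yusuf: 2/3.
All other pairs contribute 0.
Summing the contributions gives betweenness(Akira) = 11/3.

11/3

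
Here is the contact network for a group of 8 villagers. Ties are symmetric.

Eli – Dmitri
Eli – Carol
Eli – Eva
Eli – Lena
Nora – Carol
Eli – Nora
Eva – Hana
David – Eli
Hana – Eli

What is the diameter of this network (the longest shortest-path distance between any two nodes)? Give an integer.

2

Eccentricity of each node (its greatest distance to any other): Carol:2, David:2, Dmitri:2, Eli:1, Eva:2, Hana:2, Lena:2, Nora:2.
The maximum eccentricity is 2, realized for instance by the pair Lena–Nora via Lena – Eli – Nora. So the diameter is 2.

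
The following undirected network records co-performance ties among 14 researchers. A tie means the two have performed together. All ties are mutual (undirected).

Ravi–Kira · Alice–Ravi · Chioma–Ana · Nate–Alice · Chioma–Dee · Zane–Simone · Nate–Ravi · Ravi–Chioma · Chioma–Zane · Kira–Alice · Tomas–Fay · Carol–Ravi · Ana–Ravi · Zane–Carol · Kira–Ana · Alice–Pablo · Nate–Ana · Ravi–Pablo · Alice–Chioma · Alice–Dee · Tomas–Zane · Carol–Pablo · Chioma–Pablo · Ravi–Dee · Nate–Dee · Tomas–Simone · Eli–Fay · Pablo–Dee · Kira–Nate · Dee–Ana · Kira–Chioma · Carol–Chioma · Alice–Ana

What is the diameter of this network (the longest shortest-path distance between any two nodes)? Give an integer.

Eccentricity of each node (its greatest distance to any other): Alice:5, Ana:5, Carol:4, Chioma:4, Dee:5, Eli:6, Fay:5, Kira:5, Nate:6, Pablo:5, Ravi:5, Simone:4, Tomas:4, Zane:3.
The maximum eccentricity is 6, realized for instance by the pair Eli–Nate via Eli – Fay – Tomas – Zane – Chioma – Ana – Nate. So the diameter is 6.

6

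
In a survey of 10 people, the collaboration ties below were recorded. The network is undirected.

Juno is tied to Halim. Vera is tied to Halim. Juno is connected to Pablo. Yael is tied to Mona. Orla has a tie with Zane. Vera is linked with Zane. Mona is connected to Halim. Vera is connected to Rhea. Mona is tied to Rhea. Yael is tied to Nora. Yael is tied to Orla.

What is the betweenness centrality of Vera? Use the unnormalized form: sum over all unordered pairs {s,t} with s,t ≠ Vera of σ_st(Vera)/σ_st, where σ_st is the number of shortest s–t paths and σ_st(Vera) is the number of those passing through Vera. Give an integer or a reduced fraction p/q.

49/6

Pairs whose geodesics pass through Vera — Rhea–Zane: 1; Rhea–Halim: 1/2; Rhea–Pablo: 1/2; Rhea–Orla: 1/2; Rhea–Juno: 1/2; Zane–Halim: 1; Zane–Mona: 2/3; Zane–Pablo: 1; Zane–Juno: 1; Halim–Orla: 1/2; Pablo–Orla: 1/2; Orla–Juno: 1/2.
All other pairs contribute 0.
Summing the contributions gives betweenness(Vera) = 49/6.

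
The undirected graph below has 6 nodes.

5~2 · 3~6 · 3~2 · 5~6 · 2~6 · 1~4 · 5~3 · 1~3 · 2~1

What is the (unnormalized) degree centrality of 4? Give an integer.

4 is directly tied to 1. That is 1 neighbor, so the degree of 4 is 1.

1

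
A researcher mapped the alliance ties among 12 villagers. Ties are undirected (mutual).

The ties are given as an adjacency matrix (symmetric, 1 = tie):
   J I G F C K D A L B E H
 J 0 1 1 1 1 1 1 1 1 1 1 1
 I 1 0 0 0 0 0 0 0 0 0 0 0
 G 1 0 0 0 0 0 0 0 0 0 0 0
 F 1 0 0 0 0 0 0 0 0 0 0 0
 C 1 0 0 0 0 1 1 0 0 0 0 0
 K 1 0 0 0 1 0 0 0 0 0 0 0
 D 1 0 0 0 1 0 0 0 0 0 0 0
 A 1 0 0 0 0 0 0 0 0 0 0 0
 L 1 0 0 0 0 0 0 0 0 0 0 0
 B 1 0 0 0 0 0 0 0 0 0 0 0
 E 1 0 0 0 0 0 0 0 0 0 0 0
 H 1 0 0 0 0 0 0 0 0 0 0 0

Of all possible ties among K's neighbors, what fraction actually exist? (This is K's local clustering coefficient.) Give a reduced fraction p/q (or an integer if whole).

1

K's neighbors: C and J (k = 2).
Possible neighbor pairs: C(2,2) = 1. Edges among them: C–J → e = 1.
Clustering(K) = 1/1.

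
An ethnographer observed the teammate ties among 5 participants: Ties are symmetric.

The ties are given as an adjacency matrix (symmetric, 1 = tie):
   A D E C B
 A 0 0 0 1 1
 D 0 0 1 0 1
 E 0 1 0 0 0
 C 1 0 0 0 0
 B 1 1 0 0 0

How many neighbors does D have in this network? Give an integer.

2

D is directly tied to B and E. That is 2 neighbors, so the degree of D is 2.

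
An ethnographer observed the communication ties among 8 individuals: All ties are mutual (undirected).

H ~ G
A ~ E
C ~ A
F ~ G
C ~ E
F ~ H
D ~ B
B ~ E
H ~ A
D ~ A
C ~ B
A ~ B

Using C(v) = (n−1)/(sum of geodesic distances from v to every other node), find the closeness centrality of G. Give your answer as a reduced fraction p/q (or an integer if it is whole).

7/16

Distances from G: A:2, B:3, C:3, D:3, E:3, F:1, H:1. Sum = 16.
n = 8, so closeness = 7/16.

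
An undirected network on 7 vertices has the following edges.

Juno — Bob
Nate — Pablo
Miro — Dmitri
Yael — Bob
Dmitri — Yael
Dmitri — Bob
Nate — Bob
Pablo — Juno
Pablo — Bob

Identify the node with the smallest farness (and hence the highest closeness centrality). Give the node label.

Farness (sum of distances to all others) for each node — Bob:7, Dmitri:9, Juno:11, Miro:14, Nate:11, Pablo:10, Yael:10.
The smallest farness is 7, for Bob, so Bob has the highest closeness.

Bob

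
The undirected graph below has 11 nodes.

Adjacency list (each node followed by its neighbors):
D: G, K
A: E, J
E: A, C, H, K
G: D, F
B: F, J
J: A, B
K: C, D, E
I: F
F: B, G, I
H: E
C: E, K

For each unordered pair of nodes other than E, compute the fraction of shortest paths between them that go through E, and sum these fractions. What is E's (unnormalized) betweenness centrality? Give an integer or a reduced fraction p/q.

33/2

Pairs whose geodesics pass through E — C–B: 1; C–J: 1; C–A: 1; C–H: 1; D–J: 1/2; D–A: 1; D–H: 1; B–K: 1/2; B–H: 1; J–K: 1; J–H: 1; G–A: 1/2; G–H: 1; K–A: 1 … (+4 more pairs).
All other pairs contribute 0.
Summing the contributions gives betweenness(E) = 33/2.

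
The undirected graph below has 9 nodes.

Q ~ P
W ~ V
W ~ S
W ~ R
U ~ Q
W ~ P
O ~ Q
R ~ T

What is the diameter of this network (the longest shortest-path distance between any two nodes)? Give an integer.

Eccentricity of each node (its greatest distance to any other): O:5, P:3, Q:4, R:4, S:4, T:5, U:5, V:4, W:3.
The maximum eccentricity is 5, realized for instance by the pair O–T via O – Q – P – W – R – T. So the diameter is 5.

5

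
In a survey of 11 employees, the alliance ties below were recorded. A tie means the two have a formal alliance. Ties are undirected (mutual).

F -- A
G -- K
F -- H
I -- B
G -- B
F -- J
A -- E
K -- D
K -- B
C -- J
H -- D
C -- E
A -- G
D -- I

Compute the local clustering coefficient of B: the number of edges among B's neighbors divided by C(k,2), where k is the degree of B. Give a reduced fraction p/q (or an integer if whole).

B's neighbors: G, I, and K (k = 3).
Possible neighbor pairs: C(3,2) = 3. Edges among them: G–K → e = 1.
Clustering(B) = 1/3.

1/3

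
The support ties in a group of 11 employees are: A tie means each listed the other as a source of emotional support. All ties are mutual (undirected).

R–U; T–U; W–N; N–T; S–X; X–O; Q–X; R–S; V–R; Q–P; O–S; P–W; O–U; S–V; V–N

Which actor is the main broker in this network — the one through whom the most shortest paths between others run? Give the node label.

N

Unnormalized betweenness of each node: N:21/2, O:29/6, P:23/6, Q:16/3, R:11/6, S:47/6, T:10/3, U:11/2, V:20/3, W:11/2, X:53/6.
N has the largest value, 21/2, making it the main broker — the node through which the most shortest paths run.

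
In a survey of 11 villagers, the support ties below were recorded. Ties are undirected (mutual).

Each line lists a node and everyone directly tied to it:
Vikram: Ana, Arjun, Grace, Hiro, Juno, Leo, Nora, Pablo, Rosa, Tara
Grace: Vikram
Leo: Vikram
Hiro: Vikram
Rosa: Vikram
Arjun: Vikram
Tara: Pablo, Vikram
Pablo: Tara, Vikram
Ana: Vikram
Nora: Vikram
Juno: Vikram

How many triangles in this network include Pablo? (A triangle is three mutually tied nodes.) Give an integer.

Pablo's neighbors: Tara and Vikram.
Neighbor pairs that are themselves tied: Pablo–Tara–Vikram. Each forms one triangle with Pablo, for 1 in total.

1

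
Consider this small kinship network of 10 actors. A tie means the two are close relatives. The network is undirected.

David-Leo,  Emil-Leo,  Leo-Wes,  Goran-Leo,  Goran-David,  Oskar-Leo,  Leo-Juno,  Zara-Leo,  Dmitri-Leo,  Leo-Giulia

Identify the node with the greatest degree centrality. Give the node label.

Degrees — David:2, Dmitri:1, Emil:1, Giulia:1, Goran:2, Juno:1, Leo:9, Oskar:1, Wes:1, Zara:1.
The maximum is 9, attained only by Leo.

Leo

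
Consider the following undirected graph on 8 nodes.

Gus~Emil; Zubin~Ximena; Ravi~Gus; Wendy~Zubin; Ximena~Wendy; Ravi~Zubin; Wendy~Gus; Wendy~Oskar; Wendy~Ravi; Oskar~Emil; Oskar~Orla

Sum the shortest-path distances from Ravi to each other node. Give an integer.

Distances from Ravi: Emil:2, Gus:1, Orla:3, Oskar:2, Wendy:1, Ximena:2, Zubin:1.
Sum = 2 + 1 + 3 + 2 + 1 + 2 + 1 = 12.

12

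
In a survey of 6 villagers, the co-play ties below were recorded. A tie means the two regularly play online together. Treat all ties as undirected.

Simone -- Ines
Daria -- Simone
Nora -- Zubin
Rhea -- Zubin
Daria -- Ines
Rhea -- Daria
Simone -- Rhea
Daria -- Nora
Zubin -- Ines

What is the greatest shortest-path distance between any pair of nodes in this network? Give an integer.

Eccentricity of each node (its greatest distance to any other): Daria:2, Ines:2, Nora:2, Rhea:2, Simone:2, Zubin:2.
The maximum eccentricity is 2, realized for instance by the pair Rhea–Ines via Rhea – Zubin – Ines. So the diameter is 2.

2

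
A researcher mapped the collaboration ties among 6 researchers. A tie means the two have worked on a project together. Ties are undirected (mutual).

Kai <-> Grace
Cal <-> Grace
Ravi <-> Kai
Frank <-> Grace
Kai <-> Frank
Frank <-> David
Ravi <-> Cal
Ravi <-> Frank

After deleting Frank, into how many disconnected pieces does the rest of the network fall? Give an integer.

2

Without Frank, the remaining ties split the others into: {David}; {Cal, Grace, Kai, Ravi}.
That's 2 separate components.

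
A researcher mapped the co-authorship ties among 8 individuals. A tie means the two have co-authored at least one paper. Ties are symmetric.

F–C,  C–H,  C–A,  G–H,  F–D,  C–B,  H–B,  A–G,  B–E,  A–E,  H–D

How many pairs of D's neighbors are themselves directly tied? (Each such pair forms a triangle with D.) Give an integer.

0

D's neighbors are F and H, but none of them are tied to each other, so no triangle contains D.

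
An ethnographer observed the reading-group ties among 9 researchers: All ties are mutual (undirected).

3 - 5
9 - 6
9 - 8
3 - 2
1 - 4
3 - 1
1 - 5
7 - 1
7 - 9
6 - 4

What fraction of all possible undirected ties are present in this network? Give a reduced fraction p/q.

There are 10 edges and 9 nodes, so the maximum possible is C(9,2) = 36.
Density = 10/36 = 5/18.

5/18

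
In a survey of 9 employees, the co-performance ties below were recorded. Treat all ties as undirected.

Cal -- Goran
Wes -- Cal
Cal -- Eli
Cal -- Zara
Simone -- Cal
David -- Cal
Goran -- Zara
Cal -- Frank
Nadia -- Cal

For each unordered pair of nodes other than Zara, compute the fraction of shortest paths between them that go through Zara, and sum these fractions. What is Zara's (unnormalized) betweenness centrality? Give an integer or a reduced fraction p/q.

No shortest path between any pair of other nodes passes through Zara.
Summing the contributions gives betweenness(Zara) = 0.

0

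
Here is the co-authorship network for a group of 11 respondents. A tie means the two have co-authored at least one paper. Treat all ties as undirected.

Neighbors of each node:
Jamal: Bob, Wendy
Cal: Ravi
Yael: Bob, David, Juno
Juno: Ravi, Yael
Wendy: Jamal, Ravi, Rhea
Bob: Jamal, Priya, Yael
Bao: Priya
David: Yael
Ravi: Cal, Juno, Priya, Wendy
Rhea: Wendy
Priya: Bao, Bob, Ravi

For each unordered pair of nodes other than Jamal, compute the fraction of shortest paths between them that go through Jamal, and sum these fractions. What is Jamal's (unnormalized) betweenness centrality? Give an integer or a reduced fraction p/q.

Pairs whose geodesics pass through Jamal — Yael–Rhea: 1/2; Yael–Wendy: 1/2; Rhea–David: 1/2; Rhea–Bob: 1; Wendy–David: 1/2; Wendy–Bob: 1.
All other pairs contribute 0.
Summing the contributions gives betweenness(Jamal) = 4.

4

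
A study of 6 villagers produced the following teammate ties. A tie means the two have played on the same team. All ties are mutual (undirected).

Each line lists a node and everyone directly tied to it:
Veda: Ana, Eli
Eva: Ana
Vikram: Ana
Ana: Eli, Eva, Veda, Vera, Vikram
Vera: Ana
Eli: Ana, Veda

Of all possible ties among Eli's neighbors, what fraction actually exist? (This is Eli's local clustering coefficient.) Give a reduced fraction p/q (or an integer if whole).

Eli's neighbors: Ana and Veda (k = 2).
Possible neighbor pairs: C(2,2) = 1. Edges among them: Ana–Veda → e = 1.
Clustering(Eli) = 1/1.

1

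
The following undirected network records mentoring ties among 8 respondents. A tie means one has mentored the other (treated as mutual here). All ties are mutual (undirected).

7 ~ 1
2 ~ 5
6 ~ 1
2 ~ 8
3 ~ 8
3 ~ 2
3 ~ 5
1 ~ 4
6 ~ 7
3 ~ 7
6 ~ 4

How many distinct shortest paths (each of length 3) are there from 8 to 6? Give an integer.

1

The shortest distance is 3, and the only length-3 path is 8–3–7–6. So there is exactly 1 shortest path.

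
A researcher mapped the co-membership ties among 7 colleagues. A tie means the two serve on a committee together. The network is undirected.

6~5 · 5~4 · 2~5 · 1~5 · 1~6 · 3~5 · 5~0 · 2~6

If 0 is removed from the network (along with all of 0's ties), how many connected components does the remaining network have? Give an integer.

0's neighbors (5) remain reachable from one another through other ties, so the rest of the network stays in one piece.

1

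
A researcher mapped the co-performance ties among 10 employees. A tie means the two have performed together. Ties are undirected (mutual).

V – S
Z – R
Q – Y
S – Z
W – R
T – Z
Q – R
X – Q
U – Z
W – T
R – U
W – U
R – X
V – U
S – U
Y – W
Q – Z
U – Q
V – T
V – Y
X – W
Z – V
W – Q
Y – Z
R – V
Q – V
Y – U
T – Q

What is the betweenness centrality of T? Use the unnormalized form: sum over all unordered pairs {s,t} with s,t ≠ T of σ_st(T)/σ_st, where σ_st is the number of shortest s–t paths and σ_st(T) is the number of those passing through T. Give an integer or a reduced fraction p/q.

Pairs whose geodesics pass through T — W–V: 1/5; W–Z: 1/5.
All other pairs contribute 0.
Summing the contributions gives betweenness(T) = 2/5.

2/5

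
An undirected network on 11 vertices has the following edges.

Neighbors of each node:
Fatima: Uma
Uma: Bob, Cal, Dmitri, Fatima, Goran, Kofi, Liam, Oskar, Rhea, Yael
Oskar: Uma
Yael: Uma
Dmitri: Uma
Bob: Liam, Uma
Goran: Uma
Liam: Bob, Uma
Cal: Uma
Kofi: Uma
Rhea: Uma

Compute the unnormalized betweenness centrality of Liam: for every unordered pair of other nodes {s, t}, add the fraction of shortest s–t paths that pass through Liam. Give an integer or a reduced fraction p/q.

No shortest path between any pair of other nodes passes through Liam.
Summing the contributions gives betweenness(Liam) = 0.

0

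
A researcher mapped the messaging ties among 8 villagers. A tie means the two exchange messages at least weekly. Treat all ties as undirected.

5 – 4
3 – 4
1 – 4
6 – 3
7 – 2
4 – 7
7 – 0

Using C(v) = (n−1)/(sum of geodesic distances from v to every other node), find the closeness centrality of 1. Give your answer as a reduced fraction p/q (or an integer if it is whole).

Distances from 1: 0:3, 2:3, 3:2, 4:1, 5:2, 6:3, 7:2. Sum = 16.
n = 8, so closeness = 7/16.

7/16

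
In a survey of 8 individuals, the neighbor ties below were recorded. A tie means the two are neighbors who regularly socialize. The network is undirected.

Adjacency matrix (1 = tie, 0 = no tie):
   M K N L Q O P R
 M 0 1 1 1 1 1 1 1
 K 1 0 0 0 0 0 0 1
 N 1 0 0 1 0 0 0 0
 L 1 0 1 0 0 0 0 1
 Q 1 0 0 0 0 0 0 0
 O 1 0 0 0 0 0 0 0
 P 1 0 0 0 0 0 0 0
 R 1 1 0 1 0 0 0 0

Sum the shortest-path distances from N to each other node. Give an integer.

Distances from N: K:2, L:1, M:1, O:2, P:2, Q:2, R:2.
Sum = 2 + 1 + 1 + 2 + 2 + 2 + 2 = 12.

12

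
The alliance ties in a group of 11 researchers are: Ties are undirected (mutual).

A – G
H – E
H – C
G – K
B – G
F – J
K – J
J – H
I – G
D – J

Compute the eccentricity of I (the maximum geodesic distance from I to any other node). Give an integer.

Distances from I: A:2, B:2, C:5, D:4, E:5, F:4, G:1, H:4, J:3, K:2.
The largest is 5 (to C and E), so the eccentricity of I is 5.

5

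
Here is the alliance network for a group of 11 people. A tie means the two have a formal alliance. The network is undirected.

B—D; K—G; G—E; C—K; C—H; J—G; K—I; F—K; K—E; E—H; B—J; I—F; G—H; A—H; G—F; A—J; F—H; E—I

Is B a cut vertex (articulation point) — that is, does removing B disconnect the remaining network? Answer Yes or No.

Yes

Removing B leaves {A, C, E, F, G, H, I, J, and K} with no path to {D}, so the network splits into 2 components. B is a cut vertex.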